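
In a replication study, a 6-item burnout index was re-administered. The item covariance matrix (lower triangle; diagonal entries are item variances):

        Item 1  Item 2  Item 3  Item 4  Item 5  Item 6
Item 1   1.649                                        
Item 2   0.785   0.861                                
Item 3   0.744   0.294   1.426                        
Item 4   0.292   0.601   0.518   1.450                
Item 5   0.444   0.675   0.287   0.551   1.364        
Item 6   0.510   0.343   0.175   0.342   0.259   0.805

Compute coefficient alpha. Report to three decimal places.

ΣVar(i) = 1.649 + 0.861 + 1.426 + 1.450 + 1.364 + 0.805 = 7.555
Σ_{i<j} σ_ij = 6.820
σ²_T = 7.555 + 2 × 6.820 = 21.195
α = (k/(k−1))·(1 − ΣVar(i)/σ²_T) = (6/5)·(1 − 7.555/21.195) = 0.772

coefficient alpha = 0.772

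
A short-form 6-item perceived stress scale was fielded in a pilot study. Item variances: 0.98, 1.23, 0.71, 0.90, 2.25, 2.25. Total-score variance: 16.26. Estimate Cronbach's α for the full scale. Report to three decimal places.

Cronbach's α = 0.586

ΣVar(i) = 0.98 + 1.23 + 0.71 + 0.90 + 2.25 + 2.25 = 8.32
α = (k/(k−1))·(1 − ΣVar(i)/σ²_total) = (6/5)·(1 − 8.32/16.26) = 0.586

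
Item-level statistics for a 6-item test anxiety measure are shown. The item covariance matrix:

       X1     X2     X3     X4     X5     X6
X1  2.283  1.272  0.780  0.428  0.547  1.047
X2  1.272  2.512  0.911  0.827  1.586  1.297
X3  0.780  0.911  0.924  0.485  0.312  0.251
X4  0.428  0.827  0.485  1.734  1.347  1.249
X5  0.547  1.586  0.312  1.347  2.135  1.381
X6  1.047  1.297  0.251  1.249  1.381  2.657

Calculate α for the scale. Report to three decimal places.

sum of item variances = 2.283 + 2.512 + 0.924 + 1.734 + 2.135 + 2.657 = 12.245
Σ_{i<j} σ_ij = 13.720
total variance = 12.245 + 2 × 13.720 = 39.685
α = (k/(k−1))·(1 − sum of item variances/total variance) = (6/5)·(1 − 12.245/39.685) = 0.830

α = 0.830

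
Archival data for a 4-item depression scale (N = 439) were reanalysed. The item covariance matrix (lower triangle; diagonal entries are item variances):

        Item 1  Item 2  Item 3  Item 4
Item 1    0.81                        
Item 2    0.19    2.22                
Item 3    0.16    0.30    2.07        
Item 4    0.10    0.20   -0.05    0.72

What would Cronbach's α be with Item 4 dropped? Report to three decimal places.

Cronbach's α = 0.305

Remaining items: Item 1, Item 2, Item 3 (k = 3).
Σσ²ᵢ = 0.81 + 2.22 + 2.07 = 5.10
σ²_T = 5.10 + 2 × 0.65 = 6.40
α (item deleted) = (3/2)·(1 − 5.10/6.40) = 0.305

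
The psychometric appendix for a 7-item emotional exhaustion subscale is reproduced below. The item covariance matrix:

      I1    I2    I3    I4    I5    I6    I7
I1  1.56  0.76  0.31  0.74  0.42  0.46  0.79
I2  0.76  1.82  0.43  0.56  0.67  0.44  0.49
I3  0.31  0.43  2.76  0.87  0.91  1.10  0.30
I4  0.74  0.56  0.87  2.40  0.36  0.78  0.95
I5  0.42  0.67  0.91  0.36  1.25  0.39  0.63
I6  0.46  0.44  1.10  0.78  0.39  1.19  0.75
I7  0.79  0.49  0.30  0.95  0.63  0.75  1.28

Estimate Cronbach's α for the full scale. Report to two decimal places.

sum of item variances = 1.56 + 1.82 + 2.76 + 2.40 + 1.25 + 1.19 + 1.28 = 12.26
Σ_{i<j} σ_ij = 13.11
σ²_T = 12.26 + 2 × 13.11 = 38.48
α = (k/(k−1))·(1 − sum of item variances/σ²_T) = (7/6)·(1 − 12.26/38.48) = 0.79

α = 0.79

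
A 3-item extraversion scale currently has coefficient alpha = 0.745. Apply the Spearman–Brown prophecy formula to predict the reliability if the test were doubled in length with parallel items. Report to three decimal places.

predicted reliability = 0.854

Length factor m = 2
α' = m·α / (1 + (m−1)·α)
   = 2 × 0.745 / (1 + (2 − 1) × 0.745)
   = 1.4900 / 1.7450 = 0.854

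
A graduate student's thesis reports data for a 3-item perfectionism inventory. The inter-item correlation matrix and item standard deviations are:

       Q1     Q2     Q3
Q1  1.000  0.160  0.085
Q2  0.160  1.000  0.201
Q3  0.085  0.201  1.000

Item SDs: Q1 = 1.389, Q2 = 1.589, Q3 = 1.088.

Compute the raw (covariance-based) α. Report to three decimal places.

Σσ²ᵢ = 1.389² + 1.589² + 1.088² = 5.6380
Covariances σ_ij = r_ij · s_i · s_j:
  σ(Q1,Q2) = 0.160 × 1.389 × 1.589 = 0.3531
  σ(Q1,Q3) = 0.085 × 1.389 × 1.088 = 0.1285
  σ(Q2,Q3) = 0.201 × 1.589 × 1.088 = 0.3475
σ²_T = Σσ²ᵢ + 2·Σσ_ij = 5.6380 + 2 × 0.8291 = 7.2962
α = (3/2)·(1 − 5.6380/7.2962) = 0.341

α = 0.341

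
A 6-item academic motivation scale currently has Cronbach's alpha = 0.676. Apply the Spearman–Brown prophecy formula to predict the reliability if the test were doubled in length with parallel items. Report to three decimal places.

Length factor m = 2
α' = m·α / (1 + (m−1)·α)
   = 2 × 0.676 / (1 + (2 − 1) × 0.676)
   = 1.3520 / 1.6760 = 0.807

predicted reliability = 0.807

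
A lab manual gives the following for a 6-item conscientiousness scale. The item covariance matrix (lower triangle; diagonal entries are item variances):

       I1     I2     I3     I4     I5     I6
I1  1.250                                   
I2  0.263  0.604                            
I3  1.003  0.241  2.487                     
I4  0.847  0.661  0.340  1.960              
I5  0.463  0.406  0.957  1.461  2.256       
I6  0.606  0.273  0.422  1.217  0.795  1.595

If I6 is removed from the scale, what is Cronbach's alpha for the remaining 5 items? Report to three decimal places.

Remaining items: I1, I2, I3, I4, I5 (k = 5).
sum of item variances = 1.250 + 0.604 + 2.487 + 1.960 + 2.256 = 8.557
total variance = 8.557 + 2 × 6.642 = 21.841
α (item deleted) = (5/4)·(1 − 8.557/21.841) = 0.760

Cronbach's alpha = 0.760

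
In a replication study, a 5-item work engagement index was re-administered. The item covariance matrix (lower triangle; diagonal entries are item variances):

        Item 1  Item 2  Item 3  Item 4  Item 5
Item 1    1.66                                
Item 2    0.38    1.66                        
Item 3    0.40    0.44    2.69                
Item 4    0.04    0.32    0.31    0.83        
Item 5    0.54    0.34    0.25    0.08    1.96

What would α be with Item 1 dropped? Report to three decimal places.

Remaining items: Item 2, Item 3, Item 4, Item 5 (k = 4).
ΣVar(i) = 1.66 + 2.69 + 0.83 + 1.96 = 7.14
σ²_T = 7.14 + 2 × 1.74 = 10.62
α (item deleted) = (4/3)·(1 − 7.14/10.62) = 0.437

α = 0.437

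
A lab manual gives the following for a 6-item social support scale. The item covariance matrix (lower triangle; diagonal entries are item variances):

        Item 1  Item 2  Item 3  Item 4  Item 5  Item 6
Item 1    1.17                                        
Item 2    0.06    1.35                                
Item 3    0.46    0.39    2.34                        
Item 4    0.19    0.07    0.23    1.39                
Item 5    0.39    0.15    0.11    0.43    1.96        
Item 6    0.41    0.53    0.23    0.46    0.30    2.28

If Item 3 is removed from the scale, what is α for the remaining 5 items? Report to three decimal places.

α = 0.529

Remaining items: Item 1, Item 2, Item 4, Item 5, Item 6 (k = 5).
Σσ²ᵢ = 1.17 + 1.35 + 1.39 + 1.96 + 2.28 = 8.15
σ²_total = 8.15 + 2 × 2.99 = 14.13
α (item deleted) = (5/4)·(1 − 8.15/14.13) = 0.529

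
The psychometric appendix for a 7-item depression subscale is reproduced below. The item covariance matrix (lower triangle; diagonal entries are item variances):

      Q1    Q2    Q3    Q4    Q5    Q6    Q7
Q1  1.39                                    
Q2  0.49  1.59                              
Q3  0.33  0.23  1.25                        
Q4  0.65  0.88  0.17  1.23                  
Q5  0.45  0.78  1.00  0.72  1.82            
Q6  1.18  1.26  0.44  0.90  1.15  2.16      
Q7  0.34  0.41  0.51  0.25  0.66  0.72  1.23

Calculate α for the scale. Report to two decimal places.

α = 0.84

Σσᵢ² = 1.39 + 1.59 + 1.25 + 1.23 + 1.82 + 2.16 + 1.23 = 10.67
Sum of the distinct covariances = 13.52
σ²_T = 10.67 + 2 × 13.52 = 37.71
α = (k/(k−1))·(1 − Σσᵢ²/σ²_T) = (7/6)·(1 − 10.67/37.71) = 0.84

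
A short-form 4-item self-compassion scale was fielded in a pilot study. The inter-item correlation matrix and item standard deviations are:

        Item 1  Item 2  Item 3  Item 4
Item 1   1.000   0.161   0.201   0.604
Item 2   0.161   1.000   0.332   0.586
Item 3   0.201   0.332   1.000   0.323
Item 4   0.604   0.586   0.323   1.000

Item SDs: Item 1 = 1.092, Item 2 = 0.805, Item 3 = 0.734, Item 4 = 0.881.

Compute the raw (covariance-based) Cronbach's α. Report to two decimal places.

α = 0.69

Σσ²ᵢ = 1.092² + 0.805² + 0.734² + 0.881² = 3.1554
Covariances σ_ij = r_ij · s_i · s_j:
  σ(Item 1,Item 2) = 0.161 × 1.092 × 0.805 = 0.1415
  σ(Item 1,Item 3) = 0.201 × 1.092 × 0.734 = 0.1611
  σ(Item 1,Item 4) = 0.604 × 1.092 × 0.881 = 0.5811
  σ(Item 2,Item 3) = 0.332 × 0.805 × 0.734 = 0.1962
  σ(Item 2,Item 4) = 0.586 × 0.805 × 0.881 = 0.4156
  σ(Item 3,Item 4) = 0.323 × 0.734 × 0.881 = 0.2089
σ²_T = Σσ²ᵢ + 2·Σσ_ij = 3.1554 + 2 × 1.7044 = 6.5642
α = (4/3)·(1 − 3.1554/6.5642) = 0.69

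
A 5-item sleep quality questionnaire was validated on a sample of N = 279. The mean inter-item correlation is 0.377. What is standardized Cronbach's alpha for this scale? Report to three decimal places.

Standardized α = k·r̄ / (1 + (k−1)·r̄) = 5 × 0.377 / (1 + 4 × 0.377)
  = 1.8850 / 2.5080 = 0.752

standardized Cronbach's alpha = 0.752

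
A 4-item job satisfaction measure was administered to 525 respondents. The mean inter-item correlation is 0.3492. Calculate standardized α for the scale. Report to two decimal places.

Standardized α = k·r̄ / (1 + (k−1)·r̄) = 4 × 0.3492 / (1 + 3 × 0.3492)
  = 1.3968 / 2.0476 = 0.68

α = 0.68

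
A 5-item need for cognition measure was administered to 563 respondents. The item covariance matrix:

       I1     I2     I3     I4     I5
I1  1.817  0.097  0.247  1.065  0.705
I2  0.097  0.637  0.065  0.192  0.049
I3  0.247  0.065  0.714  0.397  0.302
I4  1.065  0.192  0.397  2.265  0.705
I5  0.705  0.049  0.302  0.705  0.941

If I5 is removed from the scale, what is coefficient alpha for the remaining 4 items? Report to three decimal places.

Remaining items: I1, I2, I3, I4 (k = 4).
ΣVar(i) = 1.817 + 0.637 + 0.714 + 2.265 = 5.433
σ²_total = 5.433 + 2 × 2.063 = 9.559
α (item deleted) = (4/3)·(1 − 5.433/9.559) = 0.576

α = 0.576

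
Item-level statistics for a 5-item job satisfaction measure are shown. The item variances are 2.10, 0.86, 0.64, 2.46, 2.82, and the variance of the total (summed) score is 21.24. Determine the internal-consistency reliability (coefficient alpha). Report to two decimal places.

coefficient alpha = 0.73

Σσᵢ² = 2.10 + 0.86 + 0.64 + 2.46 + 2.82 = 8.88
α = (k/(k−1))·(1 − Σσᵢ²/total variance) = (5/4)·(1 − 8.88/21.24) = 0.73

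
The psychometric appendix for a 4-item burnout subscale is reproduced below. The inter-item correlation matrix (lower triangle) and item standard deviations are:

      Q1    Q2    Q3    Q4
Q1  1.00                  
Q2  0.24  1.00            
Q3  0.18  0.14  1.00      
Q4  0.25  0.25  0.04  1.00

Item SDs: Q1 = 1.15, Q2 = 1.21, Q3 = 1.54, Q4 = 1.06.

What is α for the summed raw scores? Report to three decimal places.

Σσ²ᵢ = 1.15² + 1.21² + 1.54² + 1.06² = 6.2818
Covariances σ_ij = r_ij · s_i · s_j:
  σ(Q1,Q2) = 0.24 × 1.15 × 1.21 = 0.3340
  σ(Q1,Q3) = 0.18 × 1.15 × 1.54 = 0.3188
  σ(Q1,Q4) = 0.25 × 1.15 × 1.06 = 0.3047
  σ(Q2,Q3) = 0.14 × 1.21 × 1.54 = 0.2609
  σ(Q2,Q4) = 0.25 × 1.21 × 1.06 = 0.3206
  σ(Q3,Q4) = 0.04 × 1.54 × 1.06 = 0.0653
σ²_T = Σσ²ᵢ + 2·Σσ_ij = 6.2818 + 2 × 1.6043 = 9.4904
α = (4/3)·(1 − 6.2818/9.4904) = 0.451

α = 0.451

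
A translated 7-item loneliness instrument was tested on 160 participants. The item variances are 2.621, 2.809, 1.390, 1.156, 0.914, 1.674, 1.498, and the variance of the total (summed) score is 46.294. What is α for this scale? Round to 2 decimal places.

ΣVar(i) = 2.621 + 2.809 + 1.390 + 1.156 + 0.914 + 1.674 + 1.498 = 12.062
α = (k/(k−1))·(1 − ΣVar(i)/σ²_total) = (7/6)·(1 − 12.062/46.294) = 0.86

α = 0.86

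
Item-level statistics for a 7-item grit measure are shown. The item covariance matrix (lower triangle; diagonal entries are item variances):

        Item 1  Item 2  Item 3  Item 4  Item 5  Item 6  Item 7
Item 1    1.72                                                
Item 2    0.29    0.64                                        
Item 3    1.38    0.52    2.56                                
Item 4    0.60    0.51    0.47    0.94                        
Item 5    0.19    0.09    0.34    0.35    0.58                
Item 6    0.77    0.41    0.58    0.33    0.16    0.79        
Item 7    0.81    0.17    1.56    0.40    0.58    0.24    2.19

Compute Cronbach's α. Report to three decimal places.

ΣVar(i) = 1.72 + 0.64 + 2.56 + 0.94 + 0.58 + 0.79 + 2.19 = 9.42
Σ_{i<j} σ_ij = 10.75
total variance = 9.42 + 2 × 10.75 = 30.92
α = (k/(k−1))·(1 − ΣVar(i)/total variance) = (7/6)·(1 − 9.42/30.92) = 0.811

Cronbach's α = 0.811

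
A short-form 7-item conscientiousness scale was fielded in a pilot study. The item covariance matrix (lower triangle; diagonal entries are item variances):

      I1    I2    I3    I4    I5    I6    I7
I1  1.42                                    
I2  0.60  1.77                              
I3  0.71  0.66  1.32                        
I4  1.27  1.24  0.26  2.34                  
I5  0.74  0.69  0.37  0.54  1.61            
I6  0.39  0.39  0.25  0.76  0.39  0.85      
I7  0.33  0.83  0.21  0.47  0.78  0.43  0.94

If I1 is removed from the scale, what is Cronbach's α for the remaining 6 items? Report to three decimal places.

Remaining items: I2, I3, I4, I5, I6, I7 (k = 6).
Σσ²ᵢ = 1.77 + 1.32 + 2.34 + 1.61 + 0.85 + 0.94 = 8.83
total variance = 8.83 + 2 × 8.27 = 25.37
α (item deleted) = (6/5)·(1 − 8.83/25.37) = 0.782

Cronbach's α = 0.782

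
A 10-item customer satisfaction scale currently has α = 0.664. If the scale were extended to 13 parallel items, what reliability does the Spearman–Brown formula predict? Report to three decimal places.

Length factor m = 13/10 = 1.3000
α' = m·α / (1 + (m−1)·α)
   = 13/10 × 0.664 / (1 + (13/10 − 1) × 0.664)
   = 0.8632 / 1.1992 = 0.720

predicted reliability = 0.720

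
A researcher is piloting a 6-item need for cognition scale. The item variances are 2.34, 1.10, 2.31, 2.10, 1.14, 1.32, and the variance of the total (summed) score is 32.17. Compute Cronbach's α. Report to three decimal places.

sum of item variances = 2.34 + 1.10 + 2.31 + 2.10 + 1.14 + 1.32 = 10.31
α = (k/(k−1))·(1 − sum of item variances/total variance) = (6/5)·(1 − 10.31/32.17) = 0.815

Cronbach's α = 0.815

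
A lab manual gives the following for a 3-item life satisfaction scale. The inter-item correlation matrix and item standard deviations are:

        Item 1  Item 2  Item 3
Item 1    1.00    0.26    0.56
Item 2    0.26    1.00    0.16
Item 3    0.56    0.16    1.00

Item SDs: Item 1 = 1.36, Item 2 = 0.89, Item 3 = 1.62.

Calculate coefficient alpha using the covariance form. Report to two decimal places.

Σσ²ᵢ = 1.36² + 0.89² + 1.62² = 5.2661
Covariances σ_ij = r_ij · s_i · s_j:
  σ(Item 1,Item 2) = 0.26 × 1.36 × 0.89 = 0.3147
  σ(Item 1,Item 3) = 0.56 × 1.36 × 1.62 = 1.2338
  σ(Item 2,Item 3) = 0.16 × 0.89 × 1.62 = 0.2307
σ²_T = Σσ²ᵢ + 2·Σσ_ij = 5.2661 + 2 × 1.7792 = 8.8245
α = (3/2)·(1 − 5.2661/8.8245) = 0.60

coefficient alpha = 0.60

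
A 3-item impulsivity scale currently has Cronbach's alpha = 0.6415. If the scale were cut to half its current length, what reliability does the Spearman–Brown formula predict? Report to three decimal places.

Length factor m = 1/2
α' = m·α / (1 − (1−m)·α)
   = 1/2 × 0.6415 / (1 − (1 − 1/2) × 0.6415)
   = 0.3207 / 0.6793 = 0.472

predicted reliability = 0.472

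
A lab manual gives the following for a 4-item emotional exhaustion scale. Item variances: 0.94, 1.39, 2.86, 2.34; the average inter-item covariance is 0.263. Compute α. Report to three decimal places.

α = 0.394

Σσ²ᵢ = 0.94 + 1.39 + 2.86 + 2.34 = 7.53
Sum of the 6 distinct covariances = 6 × 0.263 = 1.578
σ²_total = Σσ²ᵢ + 2·Σcov = 7.53 + 2 × 1.578 = 10.686
α = (4/3)·(1 − 7.53/10.686) = 0.394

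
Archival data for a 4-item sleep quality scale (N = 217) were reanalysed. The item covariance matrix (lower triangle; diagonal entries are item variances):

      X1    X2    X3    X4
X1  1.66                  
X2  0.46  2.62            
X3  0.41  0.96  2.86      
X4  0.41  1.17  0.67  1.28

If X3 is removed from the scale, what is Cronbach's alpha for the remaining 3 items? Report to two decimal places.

Remaining items: X1, X2, X4 (k = 3).
ΣVar(i) = 1.66 + 2.62 + 1.28 = 5.56
total variance = 5.56 + 2 × 2.04 = 9.64
α (item deleted) = (3/2)·(1 − 5.56/9.64) = 0.63

α = 0.63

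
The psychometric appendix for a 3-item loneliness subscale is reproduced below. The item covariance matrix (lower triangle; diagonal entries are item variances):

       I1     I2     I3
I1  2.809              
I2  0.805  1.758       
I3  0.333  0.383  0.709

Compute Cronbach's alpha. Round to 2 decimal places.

α = 0.55

sum of item variances = 2.809 + 1.758 + 0.709 = 5.276
Sum of off-diagonal covariances = 1.521
σ²_T = 5.276 + 2 × 1.521 = 8.318
α = (k/(k−1))·(1 − sum of item variances/σ²_T) = (3/2)·(1 − 5.276/8.318) = 0.55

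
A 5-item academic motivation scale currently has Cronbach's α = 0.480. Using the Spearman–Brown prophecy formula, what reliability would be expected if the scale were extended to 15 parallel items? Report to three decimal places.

predicted reliability = 0.735

Length factor m = 15/5 = 3.0000
α' = m·α / (1 + (m−1)·α)
   = 15/5 × 0.480 / (1 + (15/5 − 1) × 0.480)
   = 1.4400 / 1.9600 = 0.735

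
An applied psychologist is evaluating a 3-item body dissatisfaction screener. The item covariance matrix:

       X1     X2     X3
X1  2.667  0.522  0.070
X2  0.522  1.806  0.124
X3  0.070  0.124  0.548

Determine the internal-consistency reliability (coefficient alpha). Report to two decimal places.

Σσᵢ² = 2.667 + 1.806 + 0.548 = 5.021
Sum of the distinct covariances = 0.716
σ²_T = 5.021 + 2 × 0.716 = 6.453
α = (k/(k−1))·(1 − Σσᵢ²/σ²_T) = (3/2)·(1 − 5.021/6.453) = 0.33

coefficient alpha = 0.33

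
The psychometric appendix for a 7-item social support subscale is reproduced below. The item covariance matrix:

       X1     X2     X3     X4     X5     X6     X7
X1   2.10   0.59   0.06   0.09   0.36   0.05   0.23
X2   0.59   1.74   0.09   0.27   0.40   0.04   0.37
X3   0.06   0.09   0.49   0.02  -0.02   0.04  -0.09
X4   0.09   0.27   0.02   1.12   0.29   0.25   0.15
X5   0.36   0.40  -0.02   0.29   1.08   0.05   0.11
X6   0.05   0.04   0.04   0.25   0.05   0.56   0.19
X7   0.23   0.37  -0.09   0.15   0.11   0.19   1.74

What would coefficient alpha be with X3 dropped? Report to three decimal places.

α = 0.542

Remaining items: X1, X2, X4, X5, X6, X7 (k = 6).
ΣVar(i) = 2.10 + 1.74 + 1.12 + 1.08 + 0.56 + 1.74 = 8.34
σ²_total = 8.34 + 2 × 3.44 = 15.22
α (item deleted) = (6/5)·(1 − 8.34/15.22) = 0.542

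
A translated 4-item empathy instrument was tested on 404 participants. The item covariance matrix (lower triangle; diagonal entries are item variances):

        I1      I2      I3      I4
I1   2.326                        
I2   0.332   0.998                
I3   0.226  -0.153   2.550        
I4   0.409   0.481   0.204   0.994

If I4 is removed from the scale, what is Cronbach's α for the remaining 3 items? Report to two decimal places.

Remaining items: I1, I2, I3 (k = 3).
Σσ²ᵢ = 2.326 + 0.998 + 2.550 = 5.874
σ²_T = 5.874 + 2 × 0.405 = 6.684
α (item deleted) = (3/2)·(1 − 5.874/6.684) = 0.18

α = 0.18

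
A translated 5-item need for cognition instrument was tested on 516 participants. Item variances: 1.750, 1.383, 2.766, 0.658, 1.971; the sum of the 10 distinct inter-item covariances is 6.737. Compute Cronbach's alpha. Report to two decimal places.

sum of item variances = 1.750 + 1.383 + 2.766 + 0.658 + 1.971 = 8.528
Sum of distinct covariances = 6.737
Var(T) = sum of item variances + 2·Σcov = 8.528 + 2 × 6.737 = 22.002
α = (5/4)·(1 − 8.528/22.002) = 0.77

Cronbach's alpha = 0.77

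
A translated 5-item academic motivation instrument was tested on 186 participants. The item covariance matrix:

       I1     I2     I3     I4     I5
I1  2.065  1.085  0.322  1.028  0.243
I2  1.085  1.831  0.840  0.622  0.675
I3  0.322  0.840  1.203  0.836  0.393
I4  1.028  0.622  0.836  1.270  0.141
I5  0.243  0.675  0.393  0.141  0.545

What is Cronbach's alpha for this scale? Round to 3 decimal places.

Σσᵢ² = 2.065 + 1.831 + 1.203 + 1.270 + 0.545 = 6.914
Sum of off-diagonal covariances = 6.185
σ²_total = 6.914 + 2 × 6.185 = 19.284
α = (k/(k−1))·(1 − Σσᵢ²/σ²_total) = (5/4)·(1 − 6.914/19.284) = 0.802

Cronbach's alpha = 0.802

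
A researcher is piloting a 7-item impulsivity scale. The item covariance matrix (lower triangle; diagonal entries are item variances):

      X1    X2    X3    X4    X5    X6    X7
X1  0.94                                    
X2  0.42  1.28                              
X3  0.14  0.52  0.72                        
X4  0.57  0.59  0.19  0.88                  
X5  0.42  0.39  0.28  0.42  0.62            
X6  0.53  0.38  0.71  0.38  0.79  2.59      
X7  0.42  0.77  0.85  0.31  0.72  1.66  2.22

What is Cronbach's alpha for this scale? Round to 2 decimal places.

Cronbach's alpha = 0.83

Σσᵢ² = 0.94 + 1.28 + 0.72 + 0.88 + 0.62 + 2.59 + 2.22 = 9.25
Σ_{i<j} σ_ij = 11.46
σ²_T = 9.25 + 2 × 11.46 = 32.17
α = (k/(k−1))·(1 − Σσᵢ²/σ²_T) = (7/6)·(1 − 9.25/32.17) = 0.83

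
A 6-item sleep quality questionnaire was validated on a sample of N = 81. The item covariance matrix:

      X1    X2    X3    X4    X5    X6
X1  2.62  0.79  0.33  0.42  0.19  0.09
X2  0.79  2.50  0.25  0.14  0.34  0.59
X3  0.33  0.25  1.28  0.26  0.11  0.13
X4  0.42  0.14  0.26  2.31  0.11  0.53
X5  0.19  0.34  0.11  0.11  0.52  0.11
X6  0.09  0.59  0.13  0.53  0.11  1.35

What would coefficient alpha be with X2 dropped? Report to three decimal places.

α = 0.451

Remaining items: X1, X3, X4, X5, X6 (k = 5).
Σσᵢ² = 2.62 + 1.28 + 2.31 + 0.52 + 1.35 = 8.08
Var(T) = 8.08 + 2 × 2.28 = 12.64
α (item deleted) = (5/4)·(1 − 8.08/12.64) = 0.451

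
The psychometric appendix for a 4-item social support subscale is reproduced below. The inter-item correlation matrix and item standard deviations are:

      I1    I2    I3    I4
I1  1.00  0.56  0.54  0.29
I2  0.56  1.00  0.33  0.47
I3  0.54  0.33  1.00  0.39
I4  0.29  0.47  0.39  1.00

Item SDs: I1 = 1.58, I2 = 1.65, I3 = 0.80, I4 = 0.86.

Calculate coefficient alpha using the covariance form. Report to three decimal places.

α = 0.723

Σσ²ᵢ = 1.58² + 1.65² + 0.80² + 0.86² = 6.5985
Covariances σ_ij = r_ij · s_i · s_j:
  σ(I1,I2) = 0.56 × 1.58 × 1.65 = 1.4599
  σ(I1,I3) = 0.54 × 1.58 × 0.80 = 0.6826
  σ(I1,I4) = 0.29 × 1.58 × 0.86 = 0.3941
  σ(I2,I3) = 0.33 × 1.65 × 0.80 = 0.4356
  σ(I2,I4) = 0.47 × 1.65 × 0.86 = 0.6669
  σ(I3,I4) = 0.39 × 0.80 × 0.86 = 0.2683
σ²_T = Σσ²ᵢ + 2·Σσ_ij = 6.5985 + 2 × 3.9074 = 14.4133
α = (4/3)·(1 − 6.5985/14.4133) = 0.723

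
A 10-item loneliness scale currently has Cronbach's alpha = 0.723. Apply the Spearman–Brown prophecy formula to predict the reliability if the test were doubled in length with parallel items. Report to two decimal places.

Length factor m = 2
α' = m·α / (1 + (m−1)·α)
   = 2 × 0.723 / (1 + (2 − 1) × 0.723)
   = 1.4460 / 1.7230 = 0.84

predicted reliability = 0.84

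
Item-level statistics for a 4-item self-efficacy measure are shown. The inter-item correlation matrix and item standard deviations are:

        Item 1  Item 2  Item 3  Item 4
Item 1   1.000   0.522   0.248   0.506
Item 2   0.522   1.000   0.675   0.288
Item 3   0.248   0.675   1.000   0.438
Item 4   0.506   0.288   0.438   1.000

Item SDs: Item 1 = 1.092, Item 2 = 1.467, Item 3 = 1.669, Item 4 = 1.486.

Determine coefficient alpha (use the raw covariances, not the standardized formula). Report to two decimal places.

coefficient alpha = 0.76

Σσ²ᵢ = 1.092² + 1.467² + 1.669² + 1.486² = 8.3383
Covariances σ_ij = r_ij · s_i · s_j:
  σ(Item 1,Item 2) = 0.522 × 1.092 × 1.467 = 0.8362
  σ(Item 1,Item 3) = 0.248 × 1.092 × 1.669 = 0.4520
  σ(Item 1,Item 4) = 0.506 × 1.092 × 1.486 = 0.8211
  σ(Item 2,Item 3) = 0.675 × 1.467 × 1.669 = 1.6527
  σ(Item 2,Item 4) = 0.288 × 1.467 × 1.486 = 0.6278
  σ(Item 3,Item 4) = 0.438 × 1.669 × 1.486 = 1.0863
σ²_T = Σσ²ᵢ + 2·Σσ_ij = 8.3383 + 2 × 5.4761 = 19.2905
α = (4/3)·(1 − 8.3383/19.2905) = 0.76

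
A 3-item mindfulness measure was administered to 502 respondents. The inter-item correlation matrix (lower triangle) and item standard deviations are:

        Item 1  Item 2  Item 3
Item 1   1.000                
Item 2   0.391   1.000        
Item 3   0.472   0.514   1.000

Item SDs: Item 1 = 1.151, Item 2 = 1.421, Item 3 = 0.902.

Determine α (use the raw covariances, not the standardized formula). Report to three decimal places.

α = 0.694

Σσ²ᵢ = 1.151² + 1.421² + 0.902² = 4.1576
Covariances σ_ij = r_ij · s_i · s_j:
  σ(Item 1,Item 2) = 0.391 × 1.151 × 1.421 = 0.6395
  σ(Item 1,Item 3) = 0.472 × 1.151 × 0.902 = 0.4900
  σ(Item 2,Item 3) = 0.514 × 1.421 × 0.902 = 0.6588
σ²_T = Σσ²ᵢ + 2·Σσ_ij = 4.1576 + 2 × 1.7883 = 7.7342
α = (3/2)·(1 − 4.1576/7.7342) = 0.694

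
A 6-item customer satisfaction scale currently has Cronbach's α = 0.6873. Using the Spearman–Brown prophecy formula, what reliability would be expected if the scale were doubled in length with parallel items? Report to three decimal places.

predicted reliability = 0.815

Length factor m = 2
α' = m·α / (1 + (m−1)·α)
   = 2 × 0.6873 / (1 + (2 − 1) × 0.6873)
   = 1.3746 / 1.6873 = 0.815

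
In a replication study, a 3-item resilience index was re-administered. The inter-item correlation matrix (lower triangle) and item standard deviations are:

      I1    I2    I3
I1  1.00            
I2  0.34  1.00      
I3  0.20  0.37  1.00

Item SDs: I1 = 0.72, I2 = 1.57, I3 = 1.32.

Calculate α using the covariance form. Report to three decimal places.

α = 0.543

Σσ²ᵢ = 0.72² + 1.57² + 1.32² = 4.7257
Covariances σ_ij = r_ij · s_i · s_j:
  σ(I1,I2) = 0.34 × 0.72 × 1.57 = 0.3843
  σ(I1,I3) = 0.20 × 0.72 × 1.32 = 0.1901
  σ(I2,I3) = 0.37 × 1.57 × 1.32 = 0.7668
σ²_T = Σσ²ᵢ + 2·Σσ_ij = 4.7257 + 2 × 1.3412 = 7.4081
α = (3/2)·(1 − 4.7257/7.4081) = 0.543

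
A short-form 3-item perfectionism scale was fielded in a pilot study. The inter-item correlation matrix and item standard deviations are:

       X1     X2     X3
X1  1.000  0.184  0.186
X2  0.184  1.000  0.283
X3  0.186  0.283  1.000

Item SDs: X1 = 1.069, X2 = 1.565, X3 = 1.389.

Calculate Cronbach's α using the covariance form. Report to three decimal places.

Cronbach's α = 0.454

Σσ²ᵢ = 1.069² + 1.565² + 1.389² = 5.5213
Covariances σ_ij = r_ij · s_i · s_j:
  σ(X1,X2) = 0.184 × 1.069 × 1.565 = 0.3078
  σ(X1,X3) = 0.186 × 1.069 × 1.389 = 0.2762
  σ(X2,X3) = 0.283 × 1.565 × 1.389 = 0.6152
σ²_T = Σσ²ᵢ + 2·Σσ_ij = 5.5213 + 2 × 1.1992 = 7.9197
α = (3/2)·(1 − 5.5213/7.9197) = 0.454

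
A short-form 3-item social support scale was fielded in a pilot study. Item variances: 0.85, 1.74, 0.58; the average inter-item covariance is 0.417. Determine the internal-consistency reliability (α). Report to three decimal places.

α = 0.662

ΣVar(i) = 0.85 + 1.74 + 0.58 = 3.17
Sum of the 3 distinct covariances = 3 × 0.417 = 1.251
total variance = ΣVar(i) + 2·Σcov = 3.17 + 2 × 1.251 = 5.672
α = (3/2)·(1 − 3.17/5.672) = 0.662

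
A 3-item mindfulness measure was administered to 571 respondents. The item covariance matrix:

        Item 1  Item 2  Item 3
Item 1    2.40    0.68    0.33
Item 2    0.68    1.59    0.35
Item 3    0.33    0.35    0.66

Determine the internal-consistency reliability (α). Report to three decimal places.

Σσ²ᵢ = 2.40 + 1.59 + 0.66 = 4.65
Σ_{i<j} σ_ij = 1.36
Var(T) = 4.65 + 2 × 1.36 = 7.37
α = (k/(k−1))·(1 − Σσ²ᵢ/Var(T)) = (3/2)·(1 − 4.65/7.37) = 0.554

α = 0.554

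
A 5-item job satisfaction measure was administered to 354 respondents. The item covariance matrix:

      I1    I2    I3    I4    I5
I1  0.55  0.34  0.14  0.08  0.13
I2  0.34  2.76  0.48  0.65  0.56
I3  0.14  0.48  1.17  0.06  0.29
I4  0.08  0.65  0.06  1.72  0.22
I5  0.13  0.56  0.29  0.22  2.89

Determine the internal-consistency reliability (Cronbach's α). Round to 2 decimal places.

α = 0.49

sum of item variances = 0.55 + 2.76 + 1.17 + 1.72 + 2.89 = 9.09
Sum of off-diagonal covariances = 2.95
total variance = 9.09 + 2 × 2.95 = 14.99
α = (k/(k−1))·(1 − sum of item variances/total variance) = (5/4)·(1 − 9.09/14.99) = 0.49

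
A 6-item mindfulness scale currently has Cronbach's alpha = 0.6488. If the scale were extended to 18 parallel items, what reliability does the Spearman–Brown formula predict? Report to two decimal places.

predicted reliability = 0.85

Length factor m = 18/6 = 3.0000
α' = m·α / (1 + (m−1)·α)
   = 18/6 × 0.6488 / (1 + (18/6 − 1) × 0.6488)
   = 1.9464 / 2.2976 = 0.85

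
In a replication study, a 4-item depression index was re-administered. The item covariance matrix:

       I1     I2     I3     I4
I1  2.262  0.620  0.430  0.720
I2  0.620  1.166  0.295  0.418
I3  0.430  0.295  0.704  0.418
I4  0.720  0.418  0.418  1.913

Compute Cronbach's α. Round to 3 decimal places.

sum of item variances = 2.262 + 1.166 + 0.704 + 1.913 = 6.045
Sum of off-diagonal covariances = 2.901
Var(T) = 6.045 + 2 × 2.901 = 11.847
α = (k/(k−1))·(1 − sum of item variances/Var(T)) = (4/3)·(1 − 6.045/11.847) = 0.653

α = 0.653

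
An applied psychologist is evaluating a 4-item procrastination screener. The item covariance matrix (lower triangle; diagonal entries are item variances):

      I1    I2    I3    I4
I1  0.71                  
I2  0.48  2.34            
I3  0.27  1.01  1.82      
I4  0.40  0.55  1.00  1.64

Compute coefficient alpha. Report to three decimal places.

α = 0.710

sum of item variances = 0.71 + 2.34 + 1.82 + 1.64 = 6.51
Sum of off-diagonal covariances = 3.71
σ²_total = 6.51 + 2 × 3.71 = 13.93
α = (k/(k−1))·(1 − sum of item variances/σ²_total) = (4/3)·(1 − 6.51/13.93) = 0.710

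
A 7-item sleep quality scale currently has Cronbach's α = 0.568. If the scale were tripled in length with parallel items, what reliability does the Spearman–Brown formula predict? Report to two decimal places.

predicted reliability = 0.80

Length factor m = 3
α' = m·α / (1 + (m−1)·α)
   = 3 × 0.568 / (1 + (3 − 1) × 0.568)
   = 1.7040 / 2.1360 = 0.80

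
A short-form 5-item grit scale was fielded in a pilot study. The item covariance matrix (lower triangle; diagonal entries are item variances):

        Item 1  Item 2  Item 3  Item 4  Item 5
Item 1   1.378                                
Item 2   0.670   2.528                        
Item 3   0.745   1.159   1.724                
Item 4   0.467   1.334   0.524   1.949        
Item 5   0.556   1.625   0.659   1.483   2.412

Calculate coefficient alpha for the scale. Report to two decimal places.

α = 0.81

Σσᵢ² = 1.378 + 2.528 + 1.724 + 1.949 + 2.412 = 9.991
Sum of off-diagonal covariances = 9.222
Var(T) = 9.991 + 2 × 9.222 = 28.435
α = (k/(k−1))·(1 − Σσᵢ²/Var(T)) = (5/4)·(1 − 9.991/28.435) = 0.81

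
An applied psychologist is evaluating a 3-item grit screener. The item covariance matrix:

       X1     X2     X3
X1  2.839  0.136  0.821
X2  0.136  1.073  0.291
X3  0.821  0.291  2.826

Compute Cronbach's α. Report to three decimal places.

ΣVar(i) = 2.839 + 1.073 + 2.826 = 6.738
Sum of off-diagonal covariances = 1.248
total variance = 6.738 + 2 × 1.248 = 9.234
α = (k/(k−1))·(1 − ΣVar(i)/total variance) = (3/2)·(1 − 6.738/9.234) = 0.405

α = 0.405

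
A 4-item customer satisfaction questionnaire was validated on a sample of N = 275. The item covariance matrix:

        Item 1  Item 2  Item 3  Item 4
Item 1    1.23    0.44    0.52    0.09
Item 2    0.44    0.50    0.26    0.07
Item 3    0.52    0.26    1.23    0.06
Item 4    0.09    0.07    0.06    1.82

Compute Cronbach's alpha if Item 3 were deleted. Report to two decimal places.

Remaining items: Item 1, Item 2, Item 4 (k = 3).
Σσᵢ² = 1.23 + 0.50 + 1.82 = 3.55
σ²_total = 3.55 + 2 × 0.60 = 4.75
α (item deleted) = (3/2)·(1 − 3.55/4.75) = 0.38

α = 0.38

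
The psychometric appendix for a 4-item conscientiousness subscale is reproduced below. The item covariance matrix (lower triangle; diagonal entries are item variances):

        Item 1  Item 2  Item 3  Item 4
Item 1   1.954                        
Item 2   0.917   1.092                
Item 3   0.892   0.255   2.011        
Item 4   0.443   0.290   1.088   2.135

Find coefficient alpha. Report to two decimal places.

coefficient alpha = 0.69

Σσᵢ² = 1.954 + 1.092 + 2.011 + 2.135 = 7.192
Σ_{i<j} σ_ij = 3.885
total variance = 7.192 + 2 × 3.885 = 14.962
α = (k/(k−1))·(1 − Σσᵢ²/total variance) = (4/3)·(1 − 7.192/14.962) = 0.69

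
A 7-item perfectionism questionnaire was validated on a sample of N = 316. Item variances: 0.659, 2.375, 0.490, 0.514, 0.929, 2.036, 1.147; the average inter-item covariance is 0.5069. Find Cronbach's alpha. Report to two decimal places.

sum of item variances = 0.659 + 2.375 + 0.490 + 0.514 + 0.929 + 2.036 + 1.147 = 8.150
Sum of the 21 distinct covariances = 21 × 0.5069 = 10.6449
Var(T) = sum of item variances + 2·Σcov = 8.150 + 2 × 10.6449 = 29.4398
α = (7/6)·(1 − 8.150/29.4398) = 0.84

α = 0.84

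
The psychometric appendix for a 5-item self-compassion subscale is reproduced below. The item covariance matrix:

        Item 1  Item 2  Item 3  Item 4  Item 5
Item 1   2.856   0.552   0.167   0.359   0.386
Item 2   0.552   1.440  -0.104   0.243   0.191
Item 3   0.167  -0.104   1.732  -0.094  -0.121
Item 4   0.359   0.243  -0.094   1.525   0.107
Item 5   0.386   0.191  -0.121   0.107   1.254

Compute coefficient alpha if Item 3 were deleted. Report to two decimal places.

α = 0.46

Remaining items: Item 1, Item 2, Item 4, Item 5 (k = 4).
Σσᵢ² = 2.856 + 1.440 + 1.525 + 1.254 = 7.075
total variance = 7.075 + 2 × 1.838 = 10.751
α (item deleted) = (4/3)·(1 − 7.075/10.751) = 0.46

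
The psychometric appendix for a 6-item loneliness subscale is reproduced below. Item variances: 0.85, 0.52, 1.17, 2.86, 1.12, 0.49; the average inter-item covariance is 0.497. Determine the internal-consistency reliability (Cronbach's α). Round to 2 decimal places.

α = 0.82

ΣVar(i) = 0.85 + 0.52 + 1.17 + 2.86 + 1.12 + 0.49 = 7.01
Sum of the 15 distinct covariances = 15 × 0.497 = 7.455
σ²_total = ΣVar(i) + 2·Σcov = 7.01 + 2 × 7.455 = 21.920
α = (6/5)·(1 − 7.01/21.920) = 0.82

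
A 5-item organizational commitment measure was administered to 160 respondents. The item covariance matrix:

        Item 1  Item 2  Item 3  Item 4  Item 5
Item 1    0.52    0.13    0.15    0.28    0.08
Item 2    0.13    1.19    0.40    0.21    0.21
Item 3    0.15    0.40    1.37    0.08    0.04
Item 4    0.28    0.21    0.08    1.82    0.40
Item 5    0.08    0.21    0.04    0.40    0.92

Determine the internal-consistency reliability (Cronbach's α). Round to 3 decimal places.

ΣVar(i) = 0.52 + 1.19 + 1.37 + 1.82 + 0.92 = 5.82
Σ_{i<j} σ_ij = 1.98
total variance = 5.82 + 2 × 1.98 = 9.78
α = (k/(k−1))·(1 − ΣVar(i)/total variance) = (5/4)·(1 − 5.82/9.78) = 0.506

Cronbach's α = 0.506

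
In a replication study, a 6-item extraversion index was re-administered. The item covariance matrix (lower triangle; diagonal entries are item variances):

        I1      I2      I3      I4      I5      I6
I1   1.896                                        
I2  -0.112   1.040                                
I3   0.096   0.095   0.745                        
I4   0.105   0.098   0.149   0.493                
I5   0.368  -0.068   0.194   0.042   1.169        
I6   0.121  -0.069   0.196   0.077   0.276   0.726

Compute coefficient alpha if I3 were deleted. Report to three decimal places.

Remaining items: I1, I2, I4, I5, I6 (k = 5).
Σσ²ᵢ = 1.896 + 1.040 + 0.493 + 1.169 + 0.726 = 5.324
Var(T) = 5.324 + 2 × 0.838 = 7.000
α (item deleted) = (5/4)·(1 − 5.324/7.000) = 0.299

coefficient alpha = 0.299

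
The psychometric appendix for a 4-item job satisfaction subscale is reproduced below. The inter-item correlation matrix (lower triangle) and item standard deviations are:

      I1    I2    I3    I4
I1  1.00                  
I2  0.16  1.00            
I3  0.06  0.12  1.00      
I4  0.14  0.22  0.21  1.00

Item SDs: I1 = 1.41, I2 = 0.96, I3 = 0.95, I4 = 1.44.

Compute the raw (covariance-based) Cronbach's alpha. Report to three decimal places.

Σσ²ᵢ = 1.41² + 0.96² + 0.95² + 1.44² = 5.8858
Covariances σ_ij = r_ij · s_i · s_j:
  σ(I1,I2) = 0.16 × 1.41 × 0.96 = 0.2166
  σ(I1,I3) = 0.06 × 1.41 × 0.95 = 0.0804
  σ(I1,I4) = 0.14 × 1.41 × 1.44 = 0.2843
  σ(I2,I3) = 0.12 × 0.96 × 0.95 = 0.1094
  σ(I2,I4) = 0.22 × 0.96 × 1.44 = 0.3041
  σ(I3,I4) = 0.21 × 0.95 × 1.44 = 0.2873
σ²_T = Σσ²ᵢ + 2·Σσ_ij = 5.8858 + 2 × 1.2821 = 8.4500
α = (4/3)·(1 − 5.8858/8.4500) = 0.405

α = 0.405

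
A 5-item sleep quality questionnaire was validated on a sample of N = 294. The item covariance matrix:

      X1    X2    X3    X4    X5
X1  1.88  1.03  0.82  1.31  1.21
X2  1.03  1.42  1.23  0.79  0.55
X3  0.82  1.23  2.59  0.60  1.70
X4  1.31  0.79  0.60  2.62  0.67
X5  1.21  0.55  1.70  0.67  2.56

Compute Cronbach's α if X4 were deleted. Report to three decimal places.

Remaining items: X1, X2, X3, X5 (k = 4).
ΣVar(i) = 1.88 + 1.42 + 2.59 + 2.56 = 8.45
σ²_T = 8.45 + 2 × 6.54 = 21.53
α (item deleted) = (4/3)·(1 − 8.45/21.53) = 0.810

α = 0.810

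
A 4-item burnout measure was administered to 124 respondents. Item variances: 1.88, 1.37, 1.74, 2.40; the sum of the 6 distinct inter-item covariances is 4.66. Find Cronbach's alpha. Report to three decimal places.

sum of item variances = 1.88 + 1.37 + 1.74 + 2.40 = 7.39
Sum of distinct covariances = 4.66
σ²_T = sum of item variances + 2·Σcov = 7.39 + 2 × 4.66 = 16.71
α = (4/3)·(1 − 7.39/16.71) = 0.744

α = 0.744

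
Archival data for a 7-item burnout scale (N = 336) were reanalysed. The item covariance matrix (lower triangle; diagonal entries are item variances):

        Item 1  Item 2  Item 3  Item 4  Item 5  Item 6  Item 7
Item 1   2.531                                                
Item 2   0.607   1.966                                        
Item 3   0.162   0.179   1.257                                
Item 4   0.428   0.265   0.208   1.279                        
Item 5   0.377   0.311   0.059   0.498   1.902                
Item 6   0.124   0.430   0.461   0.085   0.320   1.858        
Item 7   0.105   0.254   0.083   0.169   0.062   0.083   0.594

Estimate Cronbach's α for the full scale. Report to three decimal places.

α = 0.561

Σσ²ᵢ = 2.531 + 1.966 + 1.257 + 1.279 + 1.902 + 1.858 + 0.594 = 11.387
Sum of the distinct covariances = 5.270
σ²_total = 11.387 + 2 × 5.270 = 21.927
α = (k/(k−1))·(1 − Σσ²ᵢ/σ²_total) = (7/6)·(1 − 11.387/21.927) = 0.561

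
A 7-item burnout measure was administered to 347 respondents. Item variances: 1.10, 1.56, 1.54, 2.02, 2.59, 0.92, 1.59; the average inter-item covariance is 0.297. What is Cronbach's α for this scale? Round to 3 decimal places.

ΣVar(i) = 1.10 + 1.56 + 1.54 + 2.02 + 2.59 + 0.92 + 1.59 = 11.32
Sum of the 21 distinct covariances = 21 × 0.297 = 6.237
σ²_total = ΣVar(i) + 2·Σcov = 11.32 + 2 × 6.237 = 23.794
α = (7/6)·(1 − 11.32/23.794) = 0.612

α = 0.612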